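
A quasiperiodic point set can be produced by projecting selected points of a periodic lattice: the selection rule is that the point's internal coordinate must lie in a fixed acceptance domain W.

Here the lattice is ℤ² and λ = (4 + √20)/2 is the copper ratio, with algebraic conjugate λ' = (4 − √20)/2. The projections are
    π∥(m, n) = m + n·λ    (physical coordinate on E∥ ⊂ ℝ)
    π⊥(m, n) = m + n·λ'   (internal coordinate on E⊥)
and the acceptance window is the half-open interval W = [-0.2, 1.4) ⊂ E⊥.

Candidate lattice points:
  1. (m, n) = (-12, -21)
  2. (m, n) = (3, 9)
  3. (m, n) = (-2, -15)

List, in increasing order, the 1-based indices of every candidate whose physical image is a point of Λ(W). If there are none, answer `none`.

2

Compute λ' = (4−√20)/2 = -0.23607, so π⊥(m,n) = m -0.23607·n.
[1] lift (-12,-21): star map gives -7.04257; window check -0.2 ≤ -7.04257 < 1.4 is false → out
[2] lift (3,9): star map gives 0.87539; window check -0.2 ≤ 0.87539 < 1.4 is true → IN Λ
[3] lift (-2,-15): star map gives 1.54102; window check -0.2 ≤ 1.54102 < 1.4 is false → out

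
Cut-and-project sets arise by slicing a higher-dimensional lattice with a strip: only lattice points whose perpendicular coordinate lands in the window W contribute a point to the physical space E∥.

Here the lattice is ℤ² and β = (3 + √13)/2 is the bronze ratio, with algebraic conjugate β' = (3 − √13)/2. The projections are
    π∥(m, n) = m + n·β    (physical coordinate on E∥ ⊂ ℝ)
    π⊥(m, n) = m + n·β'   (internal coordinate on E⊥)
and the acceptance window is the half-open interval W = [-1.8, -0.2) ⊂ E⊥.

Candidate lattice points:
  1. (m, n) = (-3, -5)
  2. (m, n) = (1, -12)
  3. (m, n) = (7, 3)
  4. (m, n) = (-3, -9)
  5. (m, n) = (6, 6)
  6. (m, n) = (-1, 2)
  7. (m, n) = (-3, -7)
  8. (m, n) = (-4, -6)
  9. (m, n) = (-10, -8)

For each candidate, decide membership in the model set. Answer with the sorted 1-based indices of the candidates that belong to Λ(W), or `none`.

β' = (3−√13)/2 ≈ -0.302776.
[1] lift (-3,-5): star map gives -1.486122; window check -1.8 ≤ -1.486122 < -0.2 is true → IN Λ
[2] lift (1,-12): star map gives 4.633308; window check -1.8 ≤ 4.633308 < -0.2 is false → out
[3] lift (7,3): star map gives 6.091673; window check -1.8 ≤ 6.091673 < -0.2 is false → out
[4] lift (-3,-9): star map gives -0.275019; window check -1.8 ≤ -0.275019 < -0.2 is true → IN Λ
[5] lift (6,6): star map gives 4.183346; window check -1.8 ≤ 4.183346 < -0.2 is false → out
[6] lift (-1,2): star map gives -1.605551; window check -1.8 ≤ -1.605551 < -0.2 is true → IN Λ
[7] lift (-3,-7): star map gives -0.880571; window check -1.8 ≤ -0.880571 < -0.2 is true → IN Λ
[8] lift (-4,-6): star map gives -2.183346; window check -1.8 ≤ -2.183346 < -0.2 is false → out
[9] lift (-10,-8): star map gives -7.577795; window check -1.8 ≤ -7.577795 < -0.2 is false → out

1, 4, 6, 7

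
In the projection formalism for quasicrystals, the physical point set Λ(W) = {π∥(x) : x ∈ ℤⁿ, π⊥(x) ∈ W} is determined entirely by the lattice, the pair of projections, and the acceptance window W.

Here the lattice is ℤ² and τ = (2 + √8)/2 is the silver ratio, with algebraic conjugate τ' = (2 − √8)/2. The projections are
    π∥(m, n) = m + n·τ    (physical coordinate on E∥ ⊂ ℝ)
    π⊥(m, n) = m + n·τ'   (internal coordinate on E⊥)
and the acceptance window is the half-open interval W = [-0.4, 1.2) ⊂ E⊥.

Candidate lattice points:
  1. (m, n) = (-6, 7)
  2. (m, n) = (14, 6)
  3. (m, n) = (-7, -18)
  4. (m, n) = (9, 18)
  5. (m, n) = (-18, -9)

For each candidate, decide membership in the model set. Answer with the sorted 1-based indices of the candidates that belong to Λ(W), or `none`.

Compute τ' = (2−√8)/2 = -0.41421, so π⊥(m,n) = m -0.41421·n.
[1] lift (-6,7): star map gives -8.89949; window check -0.4 ≤ -8.89949 < 1.2 is false → out
[2] lift (14,6): star map gives 11.51472; window check -0.4 ≤ 11.51472 < 1.2 is false → out
[3] lift (-7,-18): star map gives 0.45584; window check -0.4 ≤ 0.45584 < 1.2 is true → IN Λ
[4] lift (9,18): star map gives 1.54416; window check -0.4 ≤ 1.54416 < 1.2 is false → out
[5] lift (-18,-9): star map gives -14.27208; window check -0.4 ≤ -14.27208 < 1.2 is false → out

3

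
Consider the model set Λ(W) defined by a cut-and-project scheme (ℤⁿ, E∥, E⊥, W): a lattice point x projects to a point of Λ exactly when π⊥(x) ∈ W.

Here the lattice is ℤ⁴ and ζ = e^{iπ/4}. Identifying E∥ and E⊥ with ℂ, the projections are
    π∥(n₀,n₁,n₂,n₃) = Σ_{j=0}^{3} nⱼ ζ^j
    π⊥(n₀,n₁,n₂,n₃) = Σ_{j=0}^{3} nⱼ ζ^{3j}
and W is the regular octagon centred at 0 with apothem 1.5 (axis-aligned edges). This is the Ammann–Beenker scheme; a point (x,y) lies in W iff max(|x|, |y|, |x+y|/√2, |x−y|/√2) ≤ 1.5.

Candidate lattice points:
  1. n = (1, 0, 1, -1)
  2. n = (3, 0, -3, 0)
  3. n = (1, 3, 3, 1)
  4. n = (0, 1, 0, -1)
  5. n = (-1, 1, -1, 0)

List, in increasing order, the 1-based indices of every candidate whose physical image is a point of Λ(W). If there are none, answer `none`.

With ζ = e^{iπ/4} the internal vectors are ζ^0,ζ^3,ζ^6,ζ^9.
candidate 1: n = (1, 0, 1, -1) → π⊥ ≈ (+0.292893, -1.707107); max(|x|,|y|,|x±y|/√2) = 1.707107 > 1.5 ⇒ ∉ W
candidate 2: n = (3, 0, -3, 0) → π⊥ ≈ (+3.000000, +3.000000); max(|x|,|y|,|x±y|/√2) = 4.242641 > 1.5 ⇒ ∉ W
candidate 3: n = (1, 3, 3, 1) → π⊥ ≈ (-0.414214, -0.171573); max(|x|,|y|,|x±y|/√2) = 0.414214 ≤ 1.5 ⇒ ∈ W
candidate 4: n = (0, 1, 0, -1) → π⊥ ≈ (-1.414214, +0.000000); max(|x|,|y|,|x±y|/√2) = 1.414214 ≤ 1.5 ⇒ ∈ W
candidate 5: n = (-1, 1, -1, 0) → π⊥ ≈ (-1.707107, +1.707107); max(|x|,|y|,|x±y|/√2) = 2.414214 > 1.5 ⇒ ∉ W

3, 4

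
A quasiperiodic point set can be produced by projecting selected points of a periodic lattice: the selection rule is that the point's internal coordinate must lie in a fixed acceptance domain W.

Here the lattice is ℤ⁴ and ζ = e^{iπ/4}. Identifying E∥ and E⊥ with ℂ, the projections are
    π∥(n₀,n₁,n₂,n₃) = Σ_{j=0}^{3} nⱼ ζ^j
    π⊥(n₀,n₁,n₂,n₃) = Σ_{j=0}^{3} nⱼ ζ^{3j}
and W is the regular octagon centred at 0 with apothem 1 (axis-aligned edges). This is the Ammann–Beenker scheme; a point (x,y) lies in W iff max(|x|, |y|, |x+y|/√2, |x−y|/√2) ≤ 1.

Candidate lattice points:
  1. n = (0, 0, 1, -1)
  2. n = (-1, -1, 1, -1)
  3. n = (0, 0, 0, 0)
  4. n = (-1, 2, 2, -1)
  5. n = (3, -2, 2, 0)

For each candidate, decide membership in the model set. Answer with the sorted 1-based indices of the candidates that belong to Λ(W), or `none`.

Internal map: ζ^{3j} for j=0..3 gives (1,0), (−√2/2,√2/2), (0,−1), (√2/2,√2/2).
candidate 1: n = (0, 0, 1, -1) → π⊥ ≈ (-0.707107, -1.707107); max(|x|,|y|,|x±y|/√2) = 1.707107 > 1 ⇒ ∉ W
candidate 2: n = (-1, -1, 1, -1) → π⊥ ≈ (-1.000000, -2.414214); max(|x|,|y|,|x±y|/√2) = 2.414214 > 1 ⇒ ∉ W
candidate 3: n = (0, 0, 0, 0) → π⊥ ≈ (+0.000000, +0.000000); max(|x|,|y|,|x±y|/√2) = 0.000000 ≤ 1 ⇒ ∈ W
candidate 4: n = (-1, 2, 2, -1) → π⊥ ≈ (-3.121320, -1.292893); max(|x|,|y|,|x±y|/√2) = 3.121320 > 1 ⇒ ∉ W
candidate 5: n = (3, -2, 2, 0) → π⊥ ≈ (+4.414214, -3.414214); max(|x|,|y|,|x±y|/√2) = 5.535534 > 1 ⇒ ∉ W

3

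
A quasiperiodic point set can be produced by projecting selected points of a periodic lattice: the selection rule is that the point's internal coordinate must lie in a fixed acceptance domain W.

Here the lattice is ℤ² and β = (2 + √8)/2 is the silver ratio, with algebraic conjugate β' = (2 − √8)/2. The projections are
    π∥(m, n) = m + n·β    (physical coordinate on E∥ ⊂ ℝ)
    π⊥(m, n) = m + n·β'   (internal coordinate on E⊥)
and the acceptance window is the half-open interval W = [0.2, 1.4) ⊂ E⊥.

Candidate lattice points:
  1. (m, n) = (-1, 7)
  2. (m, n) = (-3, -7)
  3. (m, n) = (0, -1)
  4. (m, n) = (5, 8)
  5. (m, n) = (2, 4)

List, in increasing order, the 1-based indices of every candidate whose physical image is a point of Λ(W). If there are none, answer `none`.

β' = (2−√8)/2 ≈ -0.41421.
candidate 1: (m,n)=(-1,7) → π∥ = -1+7·β ≈ 15.89949, π⊥ = -1+7·β' ≈ -3.89949 ∉ [0.2, 1.4) ⇒ out
candidate 2: (m,n)=(-3,-7) → π∥ = -3-7·β ≈ -19.89949, π⊥ = -3-7·β' ≈ -0.10051 ∉ [0.2, 1.4) ⇒ out
candidate 3: (m,n)=(0,-1) → π∥ = 0-1·β ≈ -2.41421, π⊥ = 0-1·β' ≈ 0.41421 ∈ [0.2, 1.4) ⇒ IN Λ
candidate 4: (m,n)=(5,8) → π∥ = 5+8·β ≈ 24.31371, π⊥ = 5+8·β' ≈ 1.68629 ∉ [0.2, 1.4) ⇒ out
candidate 5: (m,n)=(2,4) → π∥ = 2+4·β ≈ 11.65685, π⊥ = 2+4·β' ≈ 0.34315 ∈ [0.2, 1.4) ⇒ IN Λ

3, 5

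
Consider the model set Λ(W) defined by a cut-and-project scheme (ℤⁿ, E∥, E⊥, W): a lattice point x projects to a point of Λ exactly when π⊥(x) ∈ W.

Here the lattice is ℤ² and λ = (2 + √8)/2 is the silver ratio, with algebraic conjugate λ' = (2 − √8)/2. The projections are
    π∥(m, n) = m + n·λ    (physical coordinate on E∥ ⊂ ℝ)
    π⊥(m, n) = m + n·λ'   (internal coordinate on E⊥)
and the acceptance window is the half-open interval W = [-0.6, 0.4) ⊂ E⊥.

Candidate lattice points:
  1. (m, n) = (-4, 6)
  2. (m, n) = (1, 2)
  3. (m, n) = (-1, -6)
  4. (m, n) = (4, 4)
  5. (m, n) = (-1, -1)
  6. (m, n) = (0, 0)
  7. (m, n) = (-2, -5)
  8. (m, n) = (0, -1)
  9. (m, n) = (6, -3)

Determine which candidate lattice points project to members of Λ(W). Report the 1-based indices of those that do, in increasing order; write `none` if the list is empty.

2, 5, 6, 7

Numerically λ ≈ 2.4142 and λ' = −1/λ ≈ -0.4142.
candidate 1: (m,n)=(-4,6) → π∥ = -4+6·λ ≈ 10.4853, π⊥ = -4+6·λ' ≈ -6.4853 ∉ [-0.6, 0.4) ⇒ out
candidate 2: (m,n)=(1,2) → π∥ = 1+2·λ ≈ 5.8284, π⊥ = 1+2·λ' ≈ 0.1716 ∈ [-0.6, 0.4) ⇒ IN Λ
candidate 3: (m,n)=(-1,-6) → π∥ = -1-6·λ ≈ -15.4853, π⊥ = -1-6·λ' ≈ 1.4853 ∉ [-0.6, 0.4) ⇒ out
candidate 4: (m,n)=(4,4) → π∥ = 4+4·λ ≈ 13.6569, π⊥ = 4+4·λ' ≈ 2.3431 ∉ [-0.6, 0.4) ⇒ out
candidate 5: (m,n)=(-1,-1) → π∥ = -1-1·λ ≈ -3.4142, π⊥ = -1-1·λ' ≈ -0.5858 ∈ [-0.6, 0.4) ⇒ IN Λ
candidate 6: (m,n)=(0,0) → π∥ = 0+0·λ ≈ 0.0000, π⊥ = 0+0·λ' ≈ 0.0000 ∈ [-0.6, 0.4) ⇒ IN Λ
candidate 7: (m,n)=(-2,-5) → π∥ = -2-5·λ ≈ -14.0711, π⊥ = -2-5·λ' ≈ 0.0711 ∈ [-0.6, 0.4) ⇒ IN Λ
candidate 8: (m,n)=(0,-1) → π∥ = 0-1·λ ≈ -2.4142, π⊥ = 0-1·λ' ≈ 0.4142 ∉ [-0.6, 0.4) ⇒ out
candidate 9: (m,n)=(6,-3) → π∥ = 6-3·λ ≈ -1.2426, π⊥ = 6-3·λ' ≈ 7.2426 ∉ [-0.6, 0.4) ⇒ out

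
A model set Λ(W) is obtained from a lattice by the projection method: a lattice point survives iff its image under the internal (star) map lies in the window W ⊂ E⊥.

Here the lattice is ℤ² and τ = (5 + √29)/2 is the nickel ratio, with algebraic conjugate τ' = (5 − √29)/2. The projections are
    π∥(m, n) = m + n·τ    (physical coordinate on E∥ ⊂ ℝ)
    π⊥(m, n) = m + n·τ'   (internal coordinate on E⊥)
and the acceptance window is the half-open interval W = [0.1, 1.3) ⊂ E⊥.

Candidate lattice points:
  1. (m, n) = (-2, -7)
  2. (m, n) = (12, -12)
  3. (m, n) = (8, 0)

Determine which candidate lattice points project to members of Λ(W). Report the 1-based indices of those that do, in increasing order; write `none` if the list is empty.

Numerically τ ≈ 5.1926 and τ' = −1/τ ≈ -0.1926.
candidate 1: (m,n)=(-2,-7) → π∥ = -2-7·τ ≈ -38.3481, π⊥ = -2-7·τ' ≈ -0.6519 ∉ [0.1, 1.3) ⇒ out
candidate 2: (m,n)=(12,-12) → π∥ = 12-12·τ ≈ -50.3110, π⊥ = 12-12·τ' ≈ 14.3110 ∉ [0.1, 1.3) ⇒ out
candidate 3: (m,n)=(8,0) → π∥ = 8+0·τ ≈ 8.0000, π⊥ = 8+0·τ' ≈ 8.0000 ∉ [0.1, 1.3) ⇒ out

none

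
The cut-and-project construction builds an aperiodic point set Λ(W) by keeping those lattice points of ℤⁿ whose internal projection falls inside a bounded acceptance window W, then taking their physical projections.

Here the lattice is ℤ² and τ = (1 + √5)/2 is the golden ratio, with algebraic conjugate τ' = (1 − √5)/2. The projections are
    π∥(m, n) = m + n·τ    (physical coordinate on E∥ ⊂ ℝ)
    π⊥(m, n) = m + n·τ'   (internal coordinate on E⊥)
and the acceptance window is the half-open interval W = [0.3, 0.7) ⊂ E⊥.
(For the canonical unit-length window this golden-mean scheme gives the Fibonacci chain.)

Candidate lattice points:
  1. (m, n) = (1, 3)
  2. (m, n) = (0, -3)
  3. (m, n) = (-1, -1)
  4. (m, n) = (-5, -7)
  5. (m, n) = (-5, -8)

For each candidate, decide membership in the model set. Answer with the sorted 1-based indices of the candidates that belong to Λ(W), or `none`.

none

τ' = (1−√5)/2 ≈ -0.61803.
[1] lift (1,3): star map gives -0.85410; window check 0.3 ≤ -0.85410 < 0.7 is false → out
[2] lift (0,-3): star map gives 1.85410; window check 0.3 ≤ 1.85410 < 0.7 is false → out
[3] lift (-1,-1): star map gives -0.38197; window check 0.3 ≤ -0.38197 < 0.7 is false → out
[4] lift (-5,-7): star map gives -0.67376; window check 0.3 ≤ -0.67376 < 0.7 is false → out
[5] lift (-5,-8): star map gives -0.05573; window check 0.3 ≤ -0.05573 < 0.7 is false → out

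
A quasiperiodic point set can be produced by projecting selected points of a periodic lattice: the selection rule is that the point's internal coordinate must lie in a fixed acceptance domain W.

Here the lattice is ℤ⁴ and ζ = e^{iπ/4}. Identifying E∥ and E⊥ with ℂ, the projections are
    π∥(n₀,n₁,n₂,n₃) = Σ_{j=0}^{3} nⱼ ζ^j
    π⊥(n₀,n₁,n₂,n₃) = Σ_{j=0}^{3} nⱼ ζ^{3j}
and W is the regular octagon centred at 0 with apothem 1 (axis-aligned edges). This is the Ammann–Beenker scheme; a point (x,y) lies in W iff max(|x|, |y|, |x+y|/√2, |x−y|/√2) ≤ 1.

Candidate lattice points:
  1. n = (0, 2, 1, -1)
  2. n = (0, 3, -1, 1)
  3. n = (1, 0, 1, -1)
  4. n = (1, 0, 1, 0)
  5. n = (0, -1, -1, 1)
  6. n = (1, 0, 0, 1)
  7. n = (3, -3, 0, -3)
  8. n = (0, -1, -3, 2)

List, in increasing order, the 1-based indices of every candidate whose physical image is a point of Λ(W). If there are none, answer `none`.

none

π⊥(n) = n₀ + n₁ζ³ + n₂ζ⁶ + n₃ζ⁹ where ζ = e^{iπ/4}.
candidate 1: n = (0, 2, 1, -1) → π⊥ ≈ (-2.121320, -0.292893); max(|x|,|y|,|x±y|/√2) = 2.121320 > 1 ⇒ ∉ W
candidate 2: n = (0, 3, -1, 1) → π⊥ ≈ (-1.414214, +3.828427); max(|x|,|y|,|x±y|/√2) = 3.828427 > 1 ⇒ ∉ W
candidate 3: n = (1, 0, 1, -1) → π⊥ ≈ (+0.292893, -1.707107); max(|x|,|y|,|x±y|/√2) = 1.707107 > 1 ⇒ ∉ W
candidate 4: n = (1, 0, 1, 0) → π⊥ ≈ (+1.000000, -1.000000); max(|x|,|y|,|x±y|/√2) = 1.414214 > 1 ⇒ ∉ W
candidate 5: n = (0, -1, -1, 1) → π⊥ ≈ (+1.414214, +1.000000); max(|x|,|y|,|x±y|/√2) = 1.707107 > 1 ⇒ ∉ W
candidate 6: n = (1, 0, 0, 1) → π⊥ ≈ (+1.707107, +0.707107); max(|x|,|y|,|x±y|/√2) = 1.707107 > 1 ⇒ ∉ W
candidate 7: n = (3, -3, 0, -3) → π⊥ ≈ (+3.000000, -4.242641); max(|x|,|y|,|x±y|/√2) = 5.121320 > 1 ⇒ ∉ W
candidate 8: n = (0, -1, -3, 2) → π⊥ ≈ (+2.121320, +3.707107); max(|x|,|y|,|x±y|/√2) = 4.121320 > 1 ⇒ ∉ W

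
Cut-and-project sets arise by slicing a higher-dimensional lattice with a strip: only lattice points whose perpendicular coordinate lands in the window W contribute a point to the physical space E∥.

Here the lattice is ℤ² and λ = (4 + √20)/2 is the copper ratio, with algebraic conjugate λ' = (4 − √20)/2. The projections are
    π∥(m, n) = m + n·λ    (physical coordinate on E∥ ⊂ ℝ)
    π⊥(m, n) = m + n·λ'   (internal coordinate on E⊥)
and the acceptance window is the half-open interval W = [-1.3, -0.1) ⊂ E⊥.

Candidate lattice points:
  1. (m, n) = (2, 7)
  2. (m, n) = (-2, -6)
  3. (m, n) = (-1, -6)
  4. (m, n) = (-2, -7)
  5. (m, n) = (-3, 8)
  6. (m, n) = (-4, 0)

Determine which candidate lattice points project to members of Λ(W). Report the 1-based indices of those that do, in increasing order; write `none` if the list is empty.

2, 4

Numerically λ ≈ 4.236068 and λ' = −1/λ ≈ -0.236068.
[1] lift (2,7): star map gives 0.347524; window check -1.3 ≤ 0.347524 < -0.1 is false → out
[2] lift (-2,-6): star map gives -0.583592; window check -1.3 ≤ -0.583592 < -0.1 is true → IN Λ
[3] lift (-1,-6): star map gives 0.416408; window check -1.3 ≤ 0.416408 < -0.1 is false → out
[4] lift (-2,-7): star map gives -0.347524; window check -1.3 ≤ -0.347524 < -0.1 is true → IN Λ
[5] lift (-3,8): star map gives -4.888544; window check -1.3 ≤ -4.888544 < -0.1 is false → out
[6] lift (-4,0): star map gives -4.000000; window check -1.3 ≤ -4.000000 < -0.1 is false → out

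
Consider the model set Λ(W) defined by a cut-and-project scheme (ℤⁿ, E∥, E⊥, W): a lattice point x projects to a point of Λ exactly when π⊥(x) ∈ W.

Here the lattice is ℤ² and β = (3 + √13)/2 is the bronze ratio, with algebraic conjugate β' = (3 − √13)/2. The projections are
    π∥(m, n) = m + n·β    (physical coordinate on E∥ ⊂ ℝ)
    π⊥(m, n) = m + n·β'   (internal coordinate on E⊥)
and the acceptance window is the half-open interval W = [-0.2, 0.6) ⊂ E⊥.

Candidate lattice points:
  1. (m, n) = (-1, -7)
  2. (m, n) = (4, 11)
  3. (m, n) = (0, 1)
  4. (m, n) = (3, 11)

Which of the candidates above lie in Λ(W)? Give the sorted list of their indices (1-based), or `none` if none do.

Compute β' = (3−√13)/2 = -0.302776, so π⊥(m,n) = m -0.302776·n.
#1 (-1,-7): internal coord -1 + (-7)·β' = +1.119429; +1.119429 ∉ [-0.2, 0.6) → out
#2 (4,11): internal coord 4 + (11)·β' = +0.669468; +0.669468 ∉ [-0.2, 0.6) → out
#3 (0,1): internal coord 0 + (1)·β' = -0.302776; -0.302776 ∉ [-0.2, 0.6) → out
#4 (3,11): internal coord 3 + (11)·β' = -0.330532; -0.330532 ∉ [-0.2, 0.6) → out

none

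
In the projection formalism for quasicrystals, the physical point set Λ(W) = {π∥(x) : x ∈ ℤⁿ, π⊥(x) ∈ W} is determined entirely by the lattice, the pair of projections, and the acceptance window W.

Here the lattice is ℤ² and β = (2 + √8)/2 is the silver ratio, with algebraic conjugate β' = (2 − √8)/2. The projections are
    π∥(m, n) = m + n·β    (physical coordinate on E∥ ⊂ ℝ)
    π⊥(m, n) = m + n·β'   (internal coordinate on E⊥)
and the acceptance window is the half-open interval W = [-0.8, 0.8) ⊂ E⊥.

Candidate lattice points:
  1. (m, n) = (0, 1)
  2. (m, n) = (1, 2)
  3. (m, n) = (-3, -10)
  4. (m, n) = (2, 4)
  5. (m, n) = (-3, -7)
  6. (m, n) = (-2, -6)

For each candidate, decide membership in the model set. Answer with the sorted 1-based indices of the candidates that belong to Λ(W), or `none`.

1, 2, 4, 5, 6

Compute β' = (2−√8)/2 = -0.41421, so π⊥(m,n) = m -0.41421·n.
#1 (0,1): internal coord 0 + (1)·β' = -0.41421; -0.41421 ∈ [-0.8, 0.8) → IN Λ
#2 (1,2): internal coord 1 + (2)·β' = +0.17157; +0.17157 ∈ [-0.8, 0.8) → IN Λ
#3 (-3,-10): internal coord -3 + (-10)·β' = +1.14214; +1.14214 ∉ [-0.8, 0.8) → out
#4 (2,4): internal coord 2 + (4)·β' = +0.34315; +0.34315 ∈ [-0.8, 0.8) → IN Λ
#5 (-3,-7): internal coord -3 + (-7)·β' = -0.10051; -0.10051 ∈ [-0.8, 0.8) → IN Λ
#6 (-2,-6): internal coord -2 + (-6)·β' = +0.48528; +0.48528 ∈ [-0.8, 0.8) → IN Λ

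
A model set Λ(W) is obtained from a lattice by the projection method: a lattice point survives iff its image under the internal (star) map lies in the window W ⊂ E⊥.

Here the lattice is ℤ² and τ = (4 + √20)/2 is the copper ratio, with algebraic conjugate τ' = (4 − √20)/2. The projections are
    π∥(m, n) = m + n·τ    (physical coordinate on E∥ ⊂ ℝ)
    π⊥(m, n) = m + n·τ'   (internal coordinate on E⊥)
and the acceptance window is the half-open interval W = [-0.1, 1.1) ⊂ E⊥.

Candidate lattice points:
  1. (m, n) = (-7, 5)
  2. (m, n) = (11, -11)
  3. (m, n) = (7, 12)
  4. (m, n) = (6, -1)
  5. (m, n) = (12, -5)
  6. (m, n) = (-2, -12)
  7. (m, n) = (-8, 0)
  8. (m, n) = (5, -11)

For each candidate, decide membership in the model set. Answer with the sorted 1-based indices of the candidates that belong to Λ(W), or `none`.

6

τ' = (4−√20)/2 ≈ -0.2361.
candidate 1: (m,n)=(-7,5) → π∥ = -7+5·τ ≈ 14.1803, π⊥ = -7+5·τ' ≈ -8.1803 ∉ [-0.1, 1.1) ⇒ out
candidate 2: (m,n)=(11,-11) → π∥ = 11-11·τ ≈ -35.5967, π⊥ = 11-11·τ' ≈ 13.5967 ∉ [-0.1, 1.1) ⇒ out
candidate 3: (m,n)=(7,12) → π∥ = 7+12·τ ≈ 57.8328, π⊥ = 7+12·τ' ≈ 4.1672 ∉ [-0.1, 1.1) ⇒ out
candidate 4: (m,n)=(6,-1) → π∥ = 6-1·τ ≈ 1.7639, π⊥ = 6-1·τ' ≈ 6.2361 ∉ [-0.1, 1.1) ⇒ out
candidate 5: (m,n)=(12,-5) → π∥ = 12-5·τ ≈ -9.1803, π⊥ = 12-5·τ' ≈ 13.1803 ∉ [-0.1, 1.1) ⇒ out
candidate 6: (m,n)=(-2,-12) → π∥ = -2-12·τ ≈ -52.8328, π⊥ = -2-12·τ' ≈ 0.8328 ∈ [-0.1, 1.1) ⇒ IN Λ
candidate 7: (m,n)=(-8,0) → π∥ = -8+0·τ ≈ -8.0000, π⊥ = -8+0·τ' ≈ -8.0000 ∉ [-0.1, 1.1) ⇒ out
candidate 8: (m,n)=(5,-11) → π∥ = 5-11·τ ≈ -41.5967, π⊥ = 5-11·τ' ≈ 7.5967 ∉ [-0.1, 1.1) ⇒ out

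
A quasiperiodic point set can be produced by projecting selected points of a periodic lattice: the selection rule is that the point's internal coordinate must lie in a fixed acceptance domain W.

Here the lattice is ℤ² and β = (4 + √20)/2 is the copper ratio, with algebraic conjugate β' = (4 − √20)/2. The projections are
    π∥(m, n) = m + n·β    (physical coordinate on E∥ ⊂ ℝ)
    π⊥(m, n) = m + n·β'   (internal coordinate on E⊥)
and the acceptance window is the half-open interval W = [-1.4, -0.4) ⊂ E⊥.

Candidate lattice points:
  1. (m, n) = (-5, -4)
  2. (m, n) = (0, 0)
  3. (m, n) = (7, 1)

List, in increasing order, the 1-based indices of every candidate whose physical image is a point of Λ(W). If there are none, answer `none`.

β' = (4−√20)/2 ≈ -0.23607.
#1 (-5,-4): internal coord -5 + (-4)·β' = -4.05573; -4.05573 ∉ [-1.4, -0.4) → out
#2 (0,0): internal coord 0 + (0)·β' = +0.00000; +0.00000 ∉ [-1.4, -0.4) → out
#3 (7,1): internal coord 7 + (1)·β' = +6.76393; +6.76393 ∉ [-1.4, -0.4) → out

none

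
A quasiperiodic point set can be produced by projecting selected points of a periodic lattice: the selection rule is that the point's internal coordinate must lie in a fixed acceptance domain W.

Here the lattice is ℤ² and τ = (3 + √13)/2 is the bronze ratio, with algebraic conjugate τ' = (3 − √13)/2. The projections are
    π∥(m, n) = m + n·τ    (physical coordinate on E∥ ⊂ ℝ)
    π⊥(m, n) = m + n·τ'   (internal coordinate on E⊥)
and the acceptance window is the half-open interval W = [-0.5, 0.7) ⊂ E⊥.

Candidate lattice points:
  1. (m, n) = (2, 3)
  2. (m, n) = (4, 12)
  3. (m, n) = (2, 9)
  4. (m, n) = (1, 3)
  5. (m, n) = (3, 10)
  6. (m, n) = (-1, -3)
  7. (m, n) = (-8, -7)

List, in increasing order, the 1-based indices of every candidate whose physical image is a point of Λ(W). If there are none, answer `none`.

Compute τ' = (3−√13)/2 = -0.30278, so π⊥(m,n) = m -0.30278·n.
#1 (2,3): internal coord 2 + (3)·τ' = +1.09167; +1.09167 ∉ [-0.5, 0.7) → out
#2 (4,12): internal coord 4 + (12)·τ' = +0.36669; +0.36669 ∈ [-0.5, 0.7) → IN Λ
#3 (2,9): internal coord 2 + (9)·τ' = -0.72498; -0.72498 ∉ [-0.5, 0.7) → out
#4 (1,3): internal coord 1 + (3)·τ' = +0.09167; +0.09167 ∈ [-0.5, 0.7) → IN Λ
#5 (3,10): internal coord 3 + (10)·τ' = -0.02776; -0.02776 ∈ [-0.5, 0.7) → IN Λ
#6 (-1,-3): internal coord -1 + (-3)·τ' = -0.09167; -0.09167 ∈ [-0.5, 0.7) → IN Λ
#7 (-8,-7): internal coord -8 + (-7)·τ' = -5.88057; -5.88057 ∉ [-0.5, 0.7) → out

2, 4, 5, 6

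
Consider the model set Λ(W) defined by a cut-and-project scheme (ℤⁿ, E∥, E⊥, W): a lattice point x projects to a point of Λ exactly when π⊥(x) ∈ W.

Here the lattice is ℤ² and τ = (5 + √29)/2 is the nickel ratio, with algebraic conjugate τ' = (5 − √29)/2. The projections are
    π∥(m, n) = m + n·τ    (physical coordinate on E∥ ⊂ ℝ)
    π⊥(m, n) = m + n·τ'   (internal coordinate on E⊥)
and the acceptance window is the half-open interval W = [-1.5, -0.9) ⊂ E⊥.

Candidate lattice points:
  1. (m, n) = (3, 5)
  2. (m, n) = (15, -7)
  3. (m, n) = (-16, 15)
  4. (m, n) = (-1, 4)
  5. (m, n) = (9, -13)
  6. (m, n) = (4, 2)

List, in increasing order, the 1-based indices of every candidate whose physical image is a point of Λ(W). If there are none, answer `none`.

none

Compute τ' = (5−√29)/2 = -0.1926, so π⊥(m,n) = m -0.1926·n.
#1 (3,5): internal coord 3 + (5)·τ' = +2.0371; +2.0371 ∉ [-1.5, -0.9) → out
#2 (15,-7): internal coord 15 + (-7)·τ' = +16.3481; +16.3481 ∉ [-1.5, -0.9) → out
#3 (-16,15): internal coord -16 + (15)·τ' = -18.8887; -18.8887 ∉ [-1.5, -0.9) → out
#4 (-1,4): internal coord -1 + (4)·τ' = -1.7703; -1.7703 ∉ [-1.5, -0.9) → out
#5 (9,-13): internal coord 9 + (-13)·τ' = +11.5036; +11.5036 ∉ [-1.5, -0.9) → out
#6 (4,2): internal coord 4 + (2)·τ' = +3.6148; +3.6148 ∉ [-1.5, -0.9) → out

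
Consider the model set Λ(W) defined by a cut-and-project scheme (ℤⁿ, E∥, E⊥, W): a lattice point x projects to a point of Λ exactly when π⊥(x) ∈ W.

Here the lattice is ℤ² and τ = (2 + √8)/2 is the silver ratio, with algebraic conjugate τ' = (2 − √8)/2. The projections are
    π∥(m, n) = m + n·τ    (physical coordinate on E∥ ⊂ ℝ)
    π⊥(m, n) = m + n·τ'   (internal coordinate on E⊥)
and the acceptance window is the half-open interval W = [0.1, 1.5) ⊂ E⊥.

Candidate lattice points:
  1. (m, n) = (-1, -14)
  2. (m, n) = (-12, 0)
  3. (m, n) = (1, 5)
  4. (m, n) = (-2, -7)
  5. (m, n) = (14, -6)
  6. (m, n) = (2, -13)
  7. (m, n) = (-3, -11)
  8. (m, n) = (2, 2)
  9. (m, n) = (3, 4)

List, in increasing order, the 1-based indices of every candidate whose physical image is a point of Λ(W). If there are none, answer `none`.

τ' = (2−√8)/2 ≈ -0.414214.
[1] lift (-1,-14): star map gives 4.798990; window check 0.1 ≤ 4.798990 < 1.5 is false → out
[2] lift (-12,0): star map gives -12.000000; window check 0.1 ≤ -12.000000 < 1.5 is false → out
[3] lift (1,5): star map gives -1.071068; window check 0.1 ≤ -1.071068 < 1.5 is false → out
[4] lift (-2,-7): star map gives 0.899495; window check 0.1 ≤ 0.899495 < 1.5 is true → IN Λ
[5] lift (14,-6): star map gives 16.485281; window check 0.1 ≤ 16.485281 < 1.5 is false → out
[6] lift (2,-13): star map gives 7.384776; window check 0.1 ≤ 7.384776 < 1.5 is false → out
[7] lift (-3,-11): star map gives 1.556349; window check 0.1 ≤ 1.556349 < 1.5 is false → out
[8] lift (2,2): star map gives 1.171573; window check 0.1 ≤ 1.171573 < 1.5 is true → IN Λ
[9] lift (3,4): star map gives 1.343146; window check 0.1 ≤ 1.343146 < 1.5 is true → IN Λ

4, 8, 9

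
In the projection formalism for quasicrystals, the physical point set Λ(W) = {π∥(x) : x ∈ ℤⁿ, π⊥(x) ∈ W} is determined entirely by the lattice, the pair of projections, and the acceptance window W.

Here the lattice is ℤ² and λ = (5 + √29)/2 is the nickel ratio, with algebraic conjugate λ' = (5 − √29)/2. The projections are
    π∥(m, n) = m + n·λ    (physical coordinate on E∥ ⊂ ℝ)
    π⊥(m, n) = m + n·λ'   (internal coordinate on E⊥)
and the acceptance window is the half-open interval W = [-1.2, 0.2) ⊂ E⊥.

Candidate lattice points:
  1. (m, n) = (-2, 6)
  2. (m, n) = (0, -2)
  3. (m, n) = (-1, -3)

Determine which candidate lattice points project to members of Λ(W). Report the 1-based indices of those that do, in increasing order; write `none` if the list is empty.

Compute λ' = (5−√29)/2 = -0.192582, so π⊥(m,n) = m -0.192582·n.
[1] lift (-2,6): star map gives -3.155494; window check -1.2 ≤ -3.155494 < 0.2 is false → out
[2] lift (0,-2): star map gives 0.385165; window check -1.2 ≤ 0.385165 < 0.2 is false → out
[3] lift (-1,-3): star map gives -0.422253; window check -1.2 ≤ -0.422253 < 0.2 is true → IN Λ

3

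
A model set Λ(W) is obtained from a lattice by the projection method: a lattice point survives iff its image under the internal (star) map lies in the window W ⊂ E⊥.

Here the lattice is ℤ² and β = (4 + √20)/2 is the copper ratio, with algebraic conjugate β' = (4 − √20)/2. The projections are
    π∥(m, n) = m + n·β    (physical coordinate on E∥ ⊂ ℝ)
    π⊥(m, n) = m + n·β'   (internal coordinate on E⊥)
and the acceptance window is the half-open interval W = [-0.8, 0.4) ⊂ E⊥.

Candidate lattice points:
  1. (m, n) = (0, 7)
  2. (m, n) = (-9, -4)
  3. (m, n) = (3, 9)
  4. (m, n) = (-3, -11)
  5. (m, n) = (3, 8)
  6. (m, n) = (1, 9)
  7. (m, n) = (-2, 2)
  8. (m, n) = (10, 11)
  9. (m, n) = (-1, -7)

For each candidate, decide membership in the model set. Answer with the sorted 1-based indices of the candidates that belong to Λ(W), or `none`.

β' = (4−√20)/2 ≈ -0.2361.
[1] lift (0,7): star map gives -1.6525; window check -0.8 ≤ -1.6525 < 0.4 is false → out
[2] lift (-9,-4): star map gives -8.0557; window check -0.8 ≤ -8.0557 < 0.4 is false → out
[3] lift (3,9): star map gives 0.8754; window check -0.8 ≤ 0.8754 < 0.4 is false → out
[4] lift (-3,-11): star map gives -0.4033; window check -0.8 ≤ -0.4033 < 0.4 is true → IN Λ
[5] lift (3,8): star map gives 1.1115; window check -0.8 ≤ 1.1115 < 0.4 is false → out
[6] lift (1,9): star map gives -1.1246; window check -0.8 ≤ -1.1246 < 0.4 is false → out
[7] lift (-2,2): star map gives -2.4721; window check -0.8 ≤ -2.4721 < 0.4 is false → out
[8] lift (10,11): star map gives 7.4033; window check -0.8 ≤ 7.4033 < 0.4 is false → out
[9] lift (-1,-7): star map gives 0.6525; window check -0.8 ≤ 0.6525 < 0.4 is false → out

4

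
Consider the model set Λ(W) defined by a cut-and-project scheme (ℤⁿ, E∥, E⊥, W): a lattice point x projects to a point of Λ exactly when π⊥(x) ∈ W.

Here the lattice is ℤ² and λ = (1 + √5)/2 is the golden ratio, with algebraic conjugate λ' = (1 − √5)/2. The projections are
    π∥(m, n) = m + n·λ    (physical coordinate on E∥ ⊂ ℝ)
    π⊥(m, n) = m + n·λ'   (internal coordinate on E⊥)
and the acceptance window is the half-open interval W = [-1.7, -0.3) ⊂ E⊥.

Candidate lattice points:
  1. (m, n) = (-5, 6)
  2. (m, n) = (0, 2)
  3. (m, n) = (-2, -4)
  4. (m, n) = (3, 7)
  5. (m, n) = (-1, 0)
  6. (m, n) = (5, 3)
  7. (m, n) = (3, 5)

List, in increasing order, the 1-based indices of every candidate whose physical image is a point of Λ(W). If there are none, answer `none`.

Compute λ' = (1−√5)/2 = -0.6180, so π⊥(m,n) = m -0.6180·n.
[1] lift (-5,6): star map gives -8.7082; window check -1.7 ≤ -8.7082 < -0.3 is false → out
[2] lift (0,2): star map gives -1.2361; window check -1.7 ≤ -1.2361 < -0.3 is true → IN Λ
[3] lift (-2,-4): star map gives 0.4721; window check -1.7 ≤ 0.4721 < -0.3 is false → out
[4] lift (3,7): star map gives -1.3262; window check -1.7 ≤ -1.3262 < -0.3 is true → IN Λ
[5] lift (-1,0): star map gives -1.0000; window check -1.7 ≤ -1.0000 < -0.3 is true → IN Λ
[6] lift (5,3): star map gives 3.1459; window check -1.7 ≤ 3.1459 < -0.3 is false → out
[7] lift (3,5): star map gives -0.0902; window check -1.7 ≤ -0.0902 < -0.3 is false → out

2, 4, 5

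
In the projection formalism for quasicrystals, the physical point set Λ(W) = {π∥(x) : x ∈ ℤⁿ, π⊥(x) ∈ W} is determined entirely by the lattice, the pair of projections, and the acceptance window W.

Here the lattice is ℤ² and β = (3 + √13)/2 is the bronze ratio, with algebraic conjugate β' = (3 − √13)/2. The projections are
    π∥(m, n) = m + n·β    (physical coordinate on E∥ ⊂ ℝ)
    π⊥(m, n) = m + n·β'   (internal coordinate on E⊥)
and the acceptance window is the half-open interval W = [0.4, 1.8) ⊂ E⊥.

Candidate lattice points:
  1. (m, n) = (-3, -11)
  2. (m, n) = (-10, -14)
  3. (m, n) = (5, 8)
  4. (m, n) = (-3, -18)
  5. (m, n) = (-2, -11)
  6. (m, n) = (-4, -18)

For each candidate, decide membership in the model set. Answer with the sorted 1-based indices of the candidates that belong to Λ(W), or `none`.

5, 6

Compute β' = (3−√13)/2 = -0.3028, so π⊥(m,n) = m -0.3028·n.
candidate 1: (m,n)=(-3,-11) → π∥ = -3-11·β ≈ -39.3305, π⊥ = -3-11·β' ≈ 0.3305 ∉ [0.4, 1.8) ⇒ out
candidate 2: (m,n)=(-10,-14) → π∥ = -10-14·β ≈ -56.2389, π⊥ = -10-14·β' ≈ -5.7611 ∉ [0.4, 1.8) ⇒ out
candidate 3: (m,n)=(5,8) → π∥ = 5+8·β ≈ 31.4222, π⊥ = 5+8·β' ≈ 2.5778 ∉ [0.4, 1.8) ⇒ out
candidate 4: (m,n)=(-3,-18) → π∥ = -3-18·β ≈ -62.4500, π⊥ = -3-18·β' ≈ 2.4500 ∉ [0.4, 1.8) ⇒ out
candidate 5: (m,n)=(-2,-11) → π∥ = -2-11·β ≈ -38.3305, π⊥ = -2-11·β' ≈ 1.3305 ∈ [0.4, 1.8) ⇒ IN Λ
candidate 6: (m,n)=(-4,-18) → π∥ = -4-18·β ≈ -63.4500, π⊥ = -4-18·β' ≈ 1.4500 ∈ [0.4, 1.8) ⇒ IN Λ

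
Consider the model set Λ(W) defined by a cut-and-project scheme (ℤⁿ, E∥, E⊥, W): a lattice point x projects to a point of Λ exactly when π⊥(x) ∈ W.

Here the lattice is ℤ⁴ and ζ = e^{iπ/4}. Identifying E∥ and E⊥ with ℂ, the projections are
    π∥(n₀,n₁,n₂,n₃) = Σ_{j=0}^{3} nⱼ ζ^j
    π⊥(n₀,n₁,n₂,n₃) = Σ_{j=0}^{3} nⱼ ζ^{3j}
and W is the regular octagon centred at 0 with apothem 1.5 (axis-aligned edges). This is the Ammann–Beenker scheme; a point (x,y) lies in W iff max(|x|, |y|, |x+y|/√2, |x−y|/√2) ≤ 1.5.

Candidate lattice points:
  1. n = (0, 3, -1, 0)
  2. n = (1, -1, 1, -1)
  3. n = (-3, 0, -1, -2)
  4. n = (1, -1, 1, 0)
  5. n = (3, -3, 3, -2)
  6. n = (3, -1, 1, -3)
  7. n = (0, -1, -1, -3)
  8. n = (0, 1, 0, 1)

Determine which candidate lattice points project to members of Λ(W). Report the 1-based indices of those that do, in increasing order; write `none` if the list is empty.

With ζ = e^{iπ/4} the internal vectors are ζ^0,ζ^3,ζ^6,ζ^9.
#1 (0, 3, -1, 0): internal (-2.121320, 3.121320); octagon support 3.707107 vs apothem 1.5 → ∉ W
#2 (1, -1, 1, -1): internal (1.000000, -2.414214); octagon support 2.414214 vs apothem 1.5 → ∉ W
#3 (-3, 0, -1, -2): internal (-4.414214, -0.414214); octagon support 4.414214 vs apothem 1.5 → ∉ W
#4 (1, -1, 1, 0): internal (1.707107, -1.707107); octagon support 2.414214 vs apothem 1.5 → ∉ W
#5 (3, -3, 3, -2): internal (3.707107, -6.535534); octagon support 7.242641 vs apothem 1.5 → ∉ W
#6 (3, -1, 1, -3): internal (1.585786, -3.828427); octagon support 3.828427 vs apothem 1.5 → ∉ W
#7 (0, -1, -1, -3): internal (-1.414214, -1.828427); octagon support 2.292893 vs apothem 1.5 → ∉ W
#8 (0, 1, 0, 1): internal (0.000000, 1.414214); octagon support 1.414214 vs apothem 1.5 → ∈ W

8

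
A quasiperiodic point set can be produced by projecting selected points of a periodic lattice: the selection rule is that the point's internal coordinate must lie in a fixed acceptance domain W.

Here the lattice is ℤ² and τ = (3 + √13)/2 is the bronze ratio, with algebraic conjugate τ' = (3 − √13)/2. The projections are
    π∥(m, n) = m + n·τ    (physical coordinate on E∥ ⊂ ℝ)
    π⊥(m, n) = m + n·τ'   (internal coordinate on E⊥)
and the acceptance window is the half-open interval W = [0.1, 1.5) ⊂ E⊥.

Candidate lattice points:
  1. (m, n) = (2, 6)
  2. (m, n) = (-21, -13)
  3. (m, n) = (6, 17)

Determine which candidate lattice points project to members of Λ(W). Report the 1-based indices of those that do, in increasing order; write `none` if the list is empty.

Compute τ' = (3−√13)/2 = -0.302776, so π⊥(m,n) = m -0.302776·n.
#1 (2,6): internal coord 2 + (6)·τ' = +0.183346; +0.183346 ∈ [0.1, 1.5) → IN Λ
#2 (-21,-13): internal coord -21 + (-13)·τ' = -17.063917; -17.063917 ∉ [0.1, 1.5) → out
#3 (6,17): internal coord 6 + (17)·τ' = +0.852814; +0.852814 ∈ [0.1, 1.5) → IN Λ

1, 3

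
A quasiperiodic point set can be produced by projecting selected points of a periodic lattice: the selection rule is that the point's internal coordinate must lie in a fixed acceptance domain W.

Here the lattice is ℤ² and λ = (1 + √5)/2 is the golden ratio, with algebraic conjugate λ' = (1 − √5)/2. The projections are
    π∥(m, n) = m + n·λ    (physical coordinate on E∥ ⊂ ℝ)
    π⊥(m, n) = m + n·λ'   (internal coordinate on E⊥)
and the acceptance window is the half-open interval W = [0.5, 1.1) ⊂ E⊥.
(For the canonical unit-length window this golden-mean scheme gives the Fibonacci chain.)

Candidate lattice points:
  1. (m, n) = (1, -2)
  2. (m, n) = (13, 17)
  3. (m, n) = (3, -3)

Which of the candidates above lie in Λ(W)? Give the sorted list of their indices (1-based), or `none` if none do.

λ' = (1−√5)/2 ≈ -0.61803.
candidate 1: (m,n)=(1,-2) → π∥ = 1-2·λ ≈ -2.23607, π⊥ = 1-2·λ' ≈ 2.23607 ∉ [0.5, 1.1) ⇒ out
candidate 2: (m,n)=(13,17) → π∥ = 13+17·λ ≈ 40.50658, π⊥ = 13+17·λ' ≈ 2.49342 ∉ [0.5, 1.1) ⇒ out
candidate 3: (m,n)=(3,-3) → π∥ = 3-3·λ ≈ -1.85410, π⊥ = 3-3·λ' ≈ 4.85410 ∉ [0.5, 1.1) ⇒ out

none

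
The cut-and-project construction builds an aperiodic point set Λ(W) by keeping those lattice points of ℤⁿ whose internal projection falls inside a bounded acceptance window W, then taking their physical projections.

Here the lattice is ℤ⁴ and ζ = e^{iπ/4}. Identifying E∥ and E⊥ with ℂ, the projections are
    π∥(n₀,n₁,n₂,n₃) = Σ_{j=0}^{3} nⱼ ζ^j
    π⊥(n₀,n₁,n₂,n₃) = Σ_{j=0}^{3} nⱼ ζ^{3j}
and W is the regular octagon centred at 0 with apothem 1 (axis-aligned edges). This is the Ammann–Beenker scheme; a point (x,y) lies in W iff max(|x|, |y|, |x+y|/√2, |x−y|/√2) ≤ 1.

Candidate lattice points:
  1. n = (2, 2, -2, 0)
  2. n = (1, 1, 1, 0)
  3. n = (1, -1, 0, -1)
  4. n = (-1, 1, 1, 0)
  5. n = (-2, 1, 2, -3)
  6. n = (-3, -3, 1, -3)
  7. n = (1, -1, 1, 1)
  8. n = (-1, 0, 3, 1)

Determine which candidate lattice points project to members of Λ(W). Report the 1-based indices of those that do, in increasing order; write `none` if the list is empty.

2

Internal map: ζ^{3j} for j=0..3 gives (1,0), (−√2/2,√2/2), (0,−1), (√2/2,√2/2).
#1 (2, 2, -2, 0): internal (0.58579, 3.41421); octagon support 3.41421 vs apothem 1 → ∉ W
#2 (1, 1, 1, 0): internal (0.29289, -0.29289); octagon support 0.41421 vs apothem 1 → ∈ W
#3 (1, -1, 0, -1): internal (1.00000, -1.41421); octagon support 1.70711 vs apothem 1 → ∉ W
#4 (-1, 1, 1, 0): internal (-1.70711, -0.29289); octagon support 1.70711 vs apothem 1 → ∉ W
#5 (-2, 1, 2, -3): internal (-4.82843, -3.41421); octagon support 5.82843 vs apothem 1 → ∉ W
#6 (-3, -3, 1, -3): internal (-3.00000, -5.24264); octagon support 5.82843 vs apothem 1 → ∉ W
#7 (1, -1, 1, 1): internal (2.41421, -1.00000); octagon support 2.41421 vs apothem 1 → ∉ W
#8 (-1, 0, 3, 1): internal (-0.29289, -2.29289); octagon support 2.29289 vs apothem 1 → ∉ W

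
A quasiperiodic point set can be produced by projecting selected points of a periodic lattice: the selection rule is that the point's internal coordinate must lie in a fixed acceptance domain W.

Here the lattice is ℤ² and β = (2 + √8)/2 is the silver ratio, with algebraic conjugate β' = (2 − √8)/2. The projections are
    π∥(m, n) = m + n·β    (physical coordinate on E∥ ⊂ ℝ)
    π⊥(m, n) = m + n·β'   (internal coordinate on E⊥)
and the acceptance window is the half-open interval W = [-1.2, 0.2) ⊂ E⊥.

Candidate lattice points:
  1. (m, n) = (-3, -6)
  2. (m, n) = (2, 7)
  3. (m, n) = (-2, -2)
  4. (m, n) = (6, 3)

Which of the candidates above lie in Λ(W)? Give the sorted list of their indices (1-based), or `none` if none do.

β' = (2−√8)/2 ≈ -0.4142.
candidate 1: (m,n)=(-3,-6) → π∥ = -3-6·β ≈ -17.4853, π⊥ = -3-6·β' ≈ -0.5147 ∈ [-1.2, 0.2) ⇒ IN Λ
candidate 2: (m,n)=(2,7) → π∥ = 2+7·β ≈ 18.8995, π⊥ = 2+7·β' ≈ -0.8995 ∈ [-1.2, 0.2) ⇒ IN Λ
candidate 3: (m,n)=(-2,-2) → π∥ = -2-2·β ≈ -6.8284, π⊥ = -2-2·β' ≈ -1.1716 ∈ [-1.2, 0.2) ⇒ IN Λ
candidate 4: (m,n)=(6,3) → π∥ = 6+3·β ≈ 13.2426, π⊥ = 6+3·β' ≈ 4.7574 ∉ [-1.2, 0.2) ⇒ out

1, 2, 3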